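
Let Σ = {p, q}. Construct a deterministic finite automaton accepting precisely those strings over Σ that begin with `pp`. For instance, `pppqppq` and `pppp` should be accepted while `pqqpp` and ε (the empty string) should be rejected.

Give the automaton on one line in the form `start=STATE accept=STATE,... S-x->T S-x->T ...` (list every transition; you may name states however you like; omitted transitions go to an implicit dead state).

Check the first 2 symbols one by one: s0 through s1 record how many have matched `pp` so far; any wrong symbol goes to the dead state s3. After all 2 match we enter the accepting sink s2.
With 4 states:
        p   q  
>  s0   s1  s3 
   s1   s2  s3 
 * s2   s2  s2 
   s3   s3  s3 
(> = start, * = accepting)

start=s0 accept=s2 s0-p->s1 s0-q->s3 s1-p->s2 s1-q->s3 s2-p->s2 s2-q->s2 s3-p->s3 s3-q->s3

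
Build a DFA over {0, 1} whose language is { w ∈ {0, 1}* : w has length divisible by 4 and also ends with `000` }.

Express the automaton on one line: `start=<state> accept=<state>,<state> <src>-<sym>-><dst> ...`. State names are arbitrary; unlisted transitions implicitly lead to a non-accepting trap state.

Build one automaton per condition and run them in lockstep. The first has 4 states tracking the input length modulo 4; the second has 4 states tracking how much of the suffix `000` has currently been matched. A product state is a pair (one from each), accepting exactly when both do. Equivalent product states are then merged.
A 7-state machine:
        0   1  
>  q0   q1  q1 
   q1   q2  q3 
   q2   q4  q5 
   q3   q5  q5 
   q4   q6  q0 
   q5   q0  q0 
 * q6   q1  q1 
(> = start, * = accepting)

start=q0 accept=q6 q0-0->q1 q0-1->q1 q1-0->q2 q1-1->q3 q2-0->q4 q2-1->q5 q3-0->q5 q3-1->q5 q4-0->q6 q4-1->q0 q5-0->q0 q5-1->q0 q6-0->q1 q6-1->q1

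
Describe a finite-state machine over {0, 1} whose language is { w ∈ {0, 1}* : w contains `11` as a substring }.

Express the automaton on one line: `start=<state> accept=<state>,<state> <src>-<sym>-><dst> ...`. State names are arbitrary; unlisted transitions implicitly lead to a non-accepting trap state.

States s0..s1 record the length of the longest prefix of `11` that matches the current input suffix. Reaching s2 means `11` has been seen, and we stay there forever. Accept from s2.
        0   1  
>  s0   s0  s1 
   s1   s0  s2 
 * s2   s2  s2 
(> = start, * = accepting)

start=s0 accept=s2 s0-0->s0 s0-1->s1 s1-0->s0 s1-1->s2 s2-0->s2 s2-1->s2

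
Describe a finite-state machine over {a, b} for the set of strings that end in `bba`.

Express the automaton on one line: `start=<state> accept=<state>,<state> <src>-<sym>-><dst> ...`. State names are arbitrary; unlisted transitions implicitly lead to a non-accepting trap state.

Let each state record the length of the longest suffix of the input read so far that is also a prefix of `bba`. S1 means the last symbol is `b`; S2 means the last 2 symbols are `bb`; S3 means the last 3 symbols are `bba`. Accept only at S3, where the string currently ends in `bba`.
4 states suffice.
        a   b  
>  S0   S0  S1 
   S1   S0  S2 
   S2   S3  S2 
 * S3   S0  S1 
(> = start, * = accepting)

start=S0 accept=S3 S0-a->S0 S0-b->S1 S1-a->S0 S1-b->S2 S2-a->S3 S2-b->S2 S3-a->S0 S3-b->S1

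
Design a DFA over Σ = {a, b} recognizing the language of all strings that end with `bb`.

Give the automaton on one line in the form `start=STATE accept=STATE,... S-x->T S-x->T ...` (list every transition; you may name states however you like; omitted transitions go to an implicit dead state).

start=q0 accept=q2 q0-a->q0 q0-b->q1 q1-a->q0 q1-b->q2 q2-a->q0 q2-b->q2

Remember how much of `bb` the current input suffix matches. State q0 means no match yet; q1 means the last symbol is `b`; q2 means the last 2 symbols are `bb`. Only q2 accepts. On a mismatch, fall back to the longest proper suffix that is still a prefix of `bb`.
A 3-state machine:
        a   b  
>  q0   q0  q1 
   q1   q0  q2 
 * q2   q0  q2 
(> = start, * = accepting)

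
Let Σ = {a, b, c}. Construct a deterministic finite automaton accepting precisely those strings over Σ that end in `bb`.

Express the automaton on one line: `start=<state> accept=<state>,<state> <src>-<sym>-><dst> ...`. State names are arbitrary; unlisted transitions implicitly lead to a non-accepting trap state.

Let each state record the length of the longest suffix of the input read so far that is also a prefix of `bb`. S1 means the last symbol is `b`; S2 means the last 2 symbols are `bb`. Accept only at S2, where the string currently ends in `bb`.
A 3-state machine:
        a   b   c  
>  S0   S0  S1  S0 
   S1   S0  S2  S0 
 * S2   S0  S2  S0 
(> = start, * = accepting)

start=S0 accept=S2 S0-a->S0 S0-b->S1 S0-c->S0 S1-a->S0 S1-b->S2 S1-c->S0 S2-a->S0 S2-b->S2 S2-c->S0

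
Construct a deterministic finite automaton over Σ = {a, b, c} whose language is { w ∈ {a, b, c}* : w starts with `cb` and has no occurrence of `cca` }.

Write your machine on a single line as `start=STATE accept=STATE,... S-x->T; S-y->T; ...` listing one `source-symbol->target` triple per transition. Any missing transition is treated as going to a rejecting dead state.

start=s0; accept=s3,s4,s5; s0-a->s1; s0-b->s1; s0-c->s2; s1-a->s1; s1-b->s1; s1-c->s1; s2-a->s1; s2-b->s3; s2-c->s1; s3-a->s3; s3-b->s3; s3-c->s4; s4-a->s3; s4-b->s3; s4-c->s5; s5-a->s1; s5-b->s3; s5-c->s5

Handle the two conditions separately and then intersect. The first has 4 states tracking whether the input so far still matches the prefix `cb`; the second has 4 states tracking partial matches of the forbidden pattern `cca`. A product state is a pair (one from each), accepting exactly when both do. After merging equivalent states the machine shrinks.
A 6-state machine:
        a   b   c  
>  s0   s1  s1  s2 
   s1   s1  s1  s1 
   s2   s1  s3  s1 
 * s3   s3  s3  s4 
 * s4   s3  s3  s5 
 * s5   s1  s3  s5 
(> = start, * = accepting)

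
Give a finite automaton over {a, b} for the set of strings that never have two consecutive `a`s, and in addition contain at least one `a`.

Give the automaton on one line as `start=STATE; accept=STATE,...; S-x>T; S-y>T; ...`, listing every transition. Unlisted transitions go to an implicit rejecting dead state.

start=s0; accept=s1,s3; s0-a>s1; s0-b>s0; s1-a>s2; s1-b>s3; s2-a>s2; s2-b>s2; s3-a>s1; s3-b>s3

Build one automaton per condition and run them in lockstep. One (3 states) tracks partial matches of the forbidden pattern `aa`; the other (3 states) tracks the count of `a`s, saturating at 2. Each combined state is a pair, one component from each; accept when both components accept. Minimizing collapses redundant product states.
With 4 states:
        a   b  
>  s0   s1  s0 
 * s1   s2  s3 
   s2   s2  s2 
 * s3   s1  s3 
(> = start, * = accepting)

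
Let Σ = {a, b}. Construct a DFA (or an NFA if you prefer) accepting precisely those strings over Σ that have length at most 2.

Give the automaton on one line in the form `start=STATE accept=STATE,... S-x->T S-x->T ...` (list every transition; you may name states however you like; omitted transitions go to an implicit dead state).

start=S0 accept=S0,S1,S2 S0-a->S1 S0-b->S1 S1-a->S2 S1-b->S2 S2-a->S3 S2-b->S3 S3-a->S3 S3-b->S3

We only need to distinguish lengths 0, 1, …, 2, and '>2'. Chain S0 → S1 → S2 → S3 on every symbol, with S3 looping. Accepting states: {S0, S1, S2}.
        a   b  
>* S0   S1  S1 
 * S1   S2  S2 
 * S2   S3  S3 
   S3   S3  S3 
(> = start, * = accepting)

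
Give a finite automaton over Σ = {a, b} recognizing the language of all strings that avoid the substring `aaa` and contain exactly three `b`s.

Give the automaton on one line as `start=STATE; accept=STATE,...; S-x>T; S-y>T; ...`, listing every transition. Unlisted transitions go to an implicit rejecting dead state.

start=s0; accept=s9,s11,s12; s0-a>s1; s0-b>s2; s1-a>s3; s1-b>s2; s2-a>s4; s2-b>s5; s3-a>s6; s3-b>s2; s4-a>s7; s4-b>s5; s5-a>s8; s5-b>s9; s6-a>s6; s6-b>s6; s7-a>s6; s7-b>s5; s8-a>s10; s8-b>s9; s9-a>s11; s9-b>s6; s10-a>s6; s10-b>s9; s11-a>s12; s11-b>s6; s12-a>s6; s12-b>s6

Build one automaton per condition and run them in lockstep. The first has 4 states tracking partial matches of the forbidden pattern `aaa`; the second has 5 states tracking the count of `b`s, saturating at 4. A product state is a pair (one from each), accepting exactly when both do. After merging equivalent states the machine shrinks.
          a    b  
>  s0     s1   s2 
   s1     s3   s2 
   s2     s4   s5 
   s3     s6   s2 
   s4     s7   s5 
   s5     s8   s9 
   s6     s6   s6 
   s7     s6   s5 
   s8    s10   s9 
 * s9    s11   s6 
   s10    s6   s9 
 * s11   s12   s6 
 * s12    s6   s6 
(> = start, * = accepting)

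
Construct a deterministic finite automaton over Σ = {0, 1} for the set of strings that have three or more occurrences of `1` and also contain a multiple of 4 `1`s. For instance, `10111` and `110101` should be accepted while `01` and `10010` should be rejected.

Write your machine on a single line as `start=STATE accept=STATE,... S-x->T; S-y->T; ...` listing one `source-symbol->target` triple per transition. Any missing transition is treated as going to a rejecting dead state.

start=q0; accept=q4; q0-0->q0; q0-1->q1; q1-0->q1; q1-1->q2; q2-0->q2; q2-1->q3; q3-0->q3; q3-1->q4; q4-0->q4; q4-1->q5; q5-0->q5; q5-1->q6; q6-0->q6; q6-1->q7; q7-0->q7; q7-1->q4

Build one automaton per condition and run them in lockstep. One (5 states) tracks the count of `1`s, saturating at 4; the other (4 states) tracks the count of `1`s modulo 4. Each combined state is a pair, one component from each; accept when both components accept.
With 8 states:
        0   1  
>  q0   q0  q1 
   q1   q1  q2 
   q2   q2  q3 
   q3   q3  q4 
 * q4   q4  q5 
   q5   q5  q6 
   q6   q6  q7 
   q7   q7  q4 
(> = start, * = accepting)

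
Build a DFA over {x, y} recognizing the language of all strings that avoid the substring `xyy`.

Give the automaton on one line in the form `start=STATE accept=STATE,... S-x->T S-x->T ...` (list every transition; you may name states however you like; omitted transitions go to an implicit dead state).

This is the complement of 'contains `xyy`'. Use the same substring-matching states — S0 through S3 holding how much of `xyy` has just been matched — but flip the accepting set: everything except the trap S3 accepts.
4 states suffice.
        x   y  
>* S0   S1  S0 
 * S1   S1  S2 
 * S2   S1  S3 
   S3   S3  S3 
(> = start, * = accepting)

start=S0 accept=S0,S1,S2 S0-x->S1 S0-y->S0 S1-x->S1 S1-y->S2 S2-x->S1 S2-y->S3 S3-x->S3 S3-y->S3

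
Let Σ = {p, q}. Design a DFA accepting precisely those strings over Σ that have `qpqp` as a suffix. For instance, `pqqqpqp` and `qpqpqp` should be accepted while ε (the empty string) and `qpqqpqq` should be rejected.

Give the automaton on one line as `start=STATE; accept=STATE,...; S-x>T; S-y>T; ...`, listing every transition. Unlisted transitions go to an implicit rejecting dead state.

Remember how much of `qpqp` the current input suffix matches. State S0 means no match yet; S1 means the last symbol is `q`; S2 means the last 2 symbols are `qp`; S3 means the last 3 symbols are `qpq`; S4 means the last 4 symbols are `qpqp`. Only S4 accepts. On a mismatch, fall back to the longest proper suffix that is still a prefix of `qpqp`.
        p   q  
>  S0   S0  S1 
   S1   S2  S1 
   S2   S0  S3 
   S3   S4  S1 
 * S4   S0  S3 
(> = start, * = accepting)

start=S0; accept=S4; S0-p>S0; S0-q>S1; S1-p>S2; S1-q>S1; S2-p>S0; S2-q>S3; S3-p>S4; S3-q>S1; S4-p>S0; S4-q>S3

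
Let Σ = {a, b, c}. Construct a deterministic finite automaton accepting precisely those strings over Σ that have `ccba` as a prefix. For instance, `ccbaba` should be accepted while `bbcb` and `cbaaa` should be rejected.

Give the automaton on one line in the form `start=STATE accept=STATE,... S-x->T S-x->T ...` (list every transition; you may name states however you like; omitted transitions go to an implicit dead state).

start=S0 accept=S4 S0-a->S5 S0-b->S5 S0-c->S1 S1-a->S5 S1-b->S5 S1-c->S2 S2-a->S5 S2-b->S3 S2-c->S5 S3-a->S4 S3-b->S5 S3-c->S5 S4-a->S4 S4-b->S4 S4-c->S4 S5-a->S5 S5-b->S5 S5-c->S5

Walk along `ccba` while the input agrees: from S0 take `c` to S1, and so on. Any deviation drops to the rejecting sink S5. Once S4 is reached the prefix is confirmed and every continuation is accepted.
A 6-state machine:
        a   b   c  
>  S0   S5  S5  S1 
   S1   S5  S5  S2 
   S2   S5  S3  S5 
   S3   S4  S5  S5 
 * S4   S4  S4  S4 
   S5   S5  S5  S5 
(> = start, * = accepting)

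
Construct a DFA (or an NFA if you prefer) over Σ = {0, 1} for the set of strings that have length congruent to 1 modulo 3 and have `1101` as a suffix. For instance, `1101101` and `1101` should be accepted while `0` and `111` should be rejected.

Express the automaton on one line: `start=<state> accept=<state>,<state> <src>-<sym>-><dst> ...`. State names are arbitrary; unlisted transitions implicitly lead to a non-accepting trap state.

start=s0 accept=s6 s0-0->s1 s0-1->s2 s1-0->s3 s1-1->s3 s2-0->s3 s2-1->s4 s3-0->s0 s3-1->s0 s4-0->s5 s4-1->s0 s5-0->s1 s5-1->s6 s6-0->s3 s6-1->s4

Handle the two conditions separately and then intersect. One (3 states) tracks the input length modulo 3; the other (5 states) tracks how much of the suffix `1101` has currently been matched. Each combined state is a pair, one component from each; accept when both components accept. Minimizing collapses redundant product states.
A 7-state machine:
        0   1  
>  s0   s1  s2 
   s1   s3  s3 
   s2   s3  s4 
   s3   s0  s0 
   s4   s5  s0 
   s5   s1  s6 
 * s6   s3  s4 
(> = start, * = accepting)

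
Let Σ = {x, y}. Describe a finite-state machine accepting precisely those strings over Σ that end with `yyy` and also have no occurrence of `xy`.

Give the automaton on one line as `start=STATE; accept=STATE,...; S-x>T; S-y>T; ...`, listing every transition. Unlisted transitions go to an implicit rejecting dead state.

Run two small machines in parallel and take their product. The first has 4 states tracking how much of the suffix `yyy` has currently been matched; the second has 3 states tracking partial matches of the forbidden pattern `xy`. A product state is a pair (one from each), accepting exactly when both do.
9 states suffice.
        x   y  
>  q0   q1  q2 
   q1   q1  q3 
   q2   q1  q4 
   q3   q5  q6 
   q4   q1  q7 
   q5   q5  q3 
   q6   q5  q8 
 * q7   q1  q7 
   q8   q5  q8 
(> = start, * = accepting)

start=q0; accept=q7; q0-x>q1; q0-y>q2; q1-x>q1; q1-y>q3; q2-x>q1; q2-y>q4; q3-x>q5; q3-y>q6; q4-x>q1; q4-y>q7; q5-x>q5; q5-y>q3; q6-x>q5; q6-y>q8; q7-x>q1; q7-y>q7; q8-x>q5; q8-y>q8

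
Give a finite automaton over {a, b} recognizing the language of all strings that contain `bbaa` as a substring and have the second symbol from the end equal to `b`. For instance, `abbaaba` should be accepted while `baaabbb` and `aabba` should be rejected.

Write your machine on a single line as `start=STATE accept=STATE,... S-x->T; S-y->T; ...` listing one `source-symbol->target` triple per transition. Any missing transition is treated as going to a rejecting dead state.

Run two small machines in parallel and take their product. One (5 states) tracks whether and how much of `bbaa` has been seen; the other (7 states) tracks the last 2 symbols read. Each combined state is a pair, one component from each; accept when both components accept. After merging equivalent states the machine shrinks.
        a   b  
>  S0   S0  S1 
   S1   S0  S2 
   S2   S3  S2 
   S3   S4  S1 
   S4   S4  S5 
   S5   S6  S7 
 * S6   S4  S5 
 * S7   S6  S7 
(> = start, * = accepting)

start=S0; accept=S6,S7; S0-a->S0; S0-b->S1; S1-a->S0; S1-b->S2; S2-a->S3; S2-b->S2; S3-a->S4; S3-b->S1; S4-a->S4; S4-b->S5; S5-a->S6; S5-b->S7; S6-a->S4; S6-b->S5; S7-a->S6; S7-b->S7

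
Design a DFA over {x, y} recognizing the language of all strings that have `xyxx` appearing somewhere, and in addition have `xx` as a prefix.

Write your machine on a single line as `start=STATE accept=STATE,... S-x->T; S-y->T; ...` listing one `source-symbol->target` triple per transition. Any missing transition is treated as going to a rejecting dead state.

Run two small machines in parallel and take their product. One (5 states) tracks whether and how much of `xyxx` has been seen; the other (4 states) tracks whether the input so far still matches the prefix `xx`. Each combined state is a pair, one component from each; accept when both components accept. Equivalent product states are then merged.
        x   y  
>  q0   q1  q2 
   q1   q3  q2 
   q2   q2  q2 
   q3   q3  q4 
   q4   q5  q6 
   q5   q7  q4 
   q6   q3  q6 
 * q7   q7  q7 
(> = start, * = accepting)

start=q0; accept=q7; q0-x->q1; q0-y->q2; q1-x->q3; q1-y->q2; q2-x->q2; q2-y->q2; q3-x->q3; q3-y->q4; q4-x->q5; q4-y->q6; q5-x->q7; q5-y->q4; q6-x->q3; q6-y->q6; q7-x->q7; q7-y->q7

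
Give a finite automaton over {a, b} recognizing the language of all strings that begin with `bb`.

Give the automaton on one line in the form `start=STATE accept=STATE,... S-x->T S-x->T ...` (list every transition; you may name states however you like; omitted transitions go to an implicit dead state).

start=s0 accept=s2 s0-a->s3 s0-b->s1 s1-a->s3 s1-b->s2 s2-a->s2 s2-b->s2 s3-a->s3 s3-b->s3

Check the first 2 symbols one by one: s0 through s1 record how many have matched `bb` so far; any wrong symbol goes to the dead state s3. After all 2 match we enter the accepting sink s2.
A 4-state machine:
        a   b  
>  s0   s3  s1 
   s1   s3  s2 
 * s2   s2  s2 
   s3   s3  s3 
(> = start, * = accepting)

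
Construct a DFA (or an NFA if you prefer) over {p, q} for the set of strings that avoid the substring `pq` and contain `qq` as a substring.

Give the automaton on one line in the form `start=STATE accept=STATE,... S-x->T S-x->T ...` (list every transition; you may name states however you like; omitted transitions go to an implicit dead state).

Handle the two conditions separately and then intersect. The first has 3 states tracking partial matches of the forbidden pattern `pq`; the second has 3 states tracking whether and how much of `qq` has been seen. A product state is a pair (one from each), accepting exactly when both do. Minimizing collapses redundant product states.
A 5-state machine:
       p  q 
>  A   B  C 
   B   B  B 
   C   B  D 
 * D   E  D 
 * E   E  B 
(> = start, * = accepting)

start=A accept=D,E A-p->B A-q->C B-p->B B-q->B C-p->B C-q->D D-p->E D-q->D E-p->E E-q->B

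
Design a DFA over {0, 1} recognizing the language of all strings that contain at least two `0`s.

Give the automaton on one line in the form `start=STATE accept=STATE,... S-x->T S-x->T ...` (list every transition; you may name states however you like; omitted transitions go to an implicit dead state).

start=S0 accept=S2,S3 S0-0->S1 S0-1->S0 S1-0->S2 S1-1->S1 S2-0->S3 S2-1->S2 S3-0->S3 S3-1->S3

Count `0`s, saturating at 3: states S0 through S2 mean 0 through 2 `0`s seen; S3 means more than 2. Each `0` increments (capped at S3); other symbols loop. Accept from {S2, S3}.
With 4 states:
        0   1  
>  S0   S1  S0 
   S1   S2  S1 
 * S2   S3  S2 
 * S3   S3  S3 
(> = start, * = accepting)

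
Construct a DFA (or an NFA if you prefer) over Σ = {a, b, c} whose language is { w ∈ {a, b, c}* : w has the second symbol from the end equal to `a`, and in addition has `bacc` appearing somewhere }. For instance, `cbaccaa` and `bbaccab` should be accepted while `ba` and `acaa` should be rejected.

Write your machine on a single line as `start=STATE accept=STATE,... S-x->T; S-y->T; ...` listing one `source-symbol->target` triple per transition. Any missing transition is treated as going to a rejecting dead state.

Handle the two conditions separately and then intersect. The first has 13 states tracking the last 2 symbols read; the second has 5 states tracking whether and how much of `bacc` has been seen. A product state is a pair (one from each), accepting exactly when both do.
23 states suffice.
          a    b    c  
>  s0     s1   s2   s3 
   s1     s4   s5   s6 
   s2     s7   s8   s9 
   s3    s10  s11  s12 
   s4     s4   s5   s6 
   s5     s7   s8   s9 
   s6    s10  s11  s12 
   s7     s4   s5  s13 
   s8     s7   s8   s9 
   s9    s10  s11  s12 
   s10    s4   s5   s6 
   s11    s7   s8   s9 
   s12   s10  s11  s12 
   s13   s10  s11  s14 
   s14   s15  s16  s14 
   s15   s17  s18  s19 
   s16   s20  s21  s22 
 * s17   s17  s18  s19 
 * s18   s20  s21  s22 
 * s19   s15  s16  s14 
   s20   s17  s18  s19 
   s21   s20  s21  s22 
   s22   s15  s16  s14 
(> = start, * = accepting)

start=s0; accept=s17,s18,s19; s0-a->s1; s0-b->s2; s0-c->s3; s1-a->s4; s1-b->s5; s1-c->s6; s2-a->s7; s2-b->s8; s2-c->s9; s3-a->s10; s3-b->s11; s3-c->s12; s4-a->s4; s4-b->s5; s4-c->s6; s5-a->s7; s5-b->s8; s5-c->s9; s6-a->s10; s6-b->s11; s6-c->s12; s7-a->s4; s7-b->s5; s7-c->s13; s8-a->s7; s8-b->s8; s8-c->s9; s9-a->s10; s9-b->s11; s9-c->s12; s10-a->s4; s10-b->s5; s10-c->s6; s11-a->s7; s11-b->s8; s11-c->s9; s12-a->s10; s12-b->s11; s12-c->s12; s13-a->s10; s13-b->s11; s13-c->s14; s14-a->s15; s14-b->s16; s14-c->s14; s15-a->s17; s15-b->s18; s15-c->s19; s16-a->s20; s16-b->s21; s16-c->s22; s17-a->s17; s17-b->s18; s17-c->s19; s18-a->s20; s18-b->s21; s18-c->s22; s19-a->s15; s19-b->s16; s19-c->s14; s20-a->s17; s20-b->s18; s20-c->s19; s21-a->s20; s21-b->s21; s21-c->s22; s22-a->s15; s22-b->s16; s22-c->s14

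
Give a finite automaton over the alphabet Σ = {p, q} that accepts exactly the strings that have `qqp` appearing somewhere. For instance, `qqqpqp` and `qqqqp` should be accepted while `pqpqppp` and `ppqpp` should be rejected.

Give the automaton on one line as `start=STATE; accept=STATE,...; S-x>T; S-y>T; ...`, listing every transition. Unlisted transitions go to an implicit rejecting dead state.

Track how much of `qqp` has been matched so far: state A is no progress, D is the absorbing accept state reached once `qqp` has occurred. Intermediate states record partial matches; on a mismatch, fall back to the longest reusable overlap.
       p  q 
>  A   A  B 
   B   A  C 
   C   D  C 
 * D   D  D 
(> = start, * = accepting)

start=A; accept=D; A-p>A; A-q>B; B-p>A; B-q>C; C-p>D; C-q>C; D-p>D; D-q>D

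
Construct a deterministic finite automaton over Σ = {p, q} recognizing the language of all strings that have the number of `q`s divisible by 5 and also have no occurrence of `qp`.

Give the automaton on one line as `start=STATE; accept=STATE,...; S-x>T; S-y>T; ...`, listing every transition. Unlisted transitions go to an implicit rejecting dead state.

start=s0; accept=s0,s9; s0-p>s0; s0-q>s1; s1-p>s2; s1-q>s3; s2-p>s2; s2-q>s4; s3-p>s4; s3-q>s5; s4-p>s4; s4-q>s6; s5-p>s6; s5-q>s7; s6-p>s6; s6-q>s8; s7-p>s8; s7-q>s9; s8-p>s8; s8-q>s10; s9-p>s10; s9-q>s1; s10-p>s10; s10-q>s2

Build one automaton per condition and run them in lockstep. One (5 states) tracks the count of `q`s modulo 5; the other (3 states) tracks partial matches of the forbidden pattern `qp`. Each combined state is a pair, one component from each; accept when both components accept.
          p    q  
>* s0     s0   s1 
   s1     s2   s3 
   s2     s2   s4 
   s3     s4   s5 
   s4     s4   s6 
   s5     s6   s7 
   s6     s6   s8 
   s7     s8   s9 
   s8     s8  s10 
 * s9    s10   s1 
   s10   s10   s2 
(> = start, * = accepting)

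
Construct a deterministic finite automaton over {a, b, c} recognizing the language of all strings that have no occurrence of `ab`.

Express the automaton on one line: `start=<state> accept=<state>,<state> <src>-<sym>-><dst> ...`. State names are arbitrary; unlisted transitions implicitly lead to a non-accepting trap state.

Track partial matches of the forbidden pattern `ab`. State s2 is a dead state reached once `ab` has occurred; every other state accepts. s0 means no part of `ab` is currently matched.
A 3-state machine:
        a   b   c  
>* s0   s1  s0  s0 
 * s1   s1  s2  s0 
   s2   s2  s2  s2 
(> = start, * = accepting)

start=s0 accept=s0,s1 s0-a->s1 s0-b->s0 s0-c->s0 s1-a->s1 s1-b->s2 s1-c->s0 s2-a->s2 s2-b->s2 s2-c->s2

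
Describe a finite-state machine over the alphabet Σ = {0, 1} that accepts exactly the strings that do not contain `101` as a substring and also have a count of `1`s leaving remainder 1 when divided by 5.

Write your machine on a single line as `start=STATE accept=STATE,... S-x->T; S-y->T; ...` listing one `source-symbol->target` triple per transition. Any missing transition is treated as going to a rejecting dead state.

start=q0; accept=q1,q2,q4; q0-0->q0; q0-1->q1; q1-0->q2; q1-1->q3; q2-0->q4; q2-1->q5; q3-0->q6; q3-1->q7; q4-0->q4; q4-1->q3; q5-0->q5; q5-1->q8; q6-0->q9; q6-1->q8; q7-0->q10; q7-1->q11; q8-0->q8; q8-1->q12; q9-0->q9; q9-1->q7; q10-0->q13; q10-1->q12; q11-0->q14; q11-1->q15; q12-0->q12; q12-1->q16; q13-0->q13; q13-1->q11; q14-0->q17; q14-1->q16; q15-0->q18; q15-1->q1; q16-0->q16; q16-1->q19; q17-0->q17; q17-1->q15; q18-0->q0; q18-1->q19; q19-0->q19; q19-1->q5

Handle the two conditions separately and then intersect. One (4 states) tracks partial matches of the forbidden pattern `101`; the other (5 states) tracks the count of `1`s modulo 5. Each combined state is a pair, one component from each; accept when both components accept.
With 20 states:
          0    1  
>  q0     q0   q1 
 * q1     q2   q3 
 * q2     q4   q5 
   q3     q6   q7 
 * q4     q4   q3 
   q5     q5   q8 
   q6     q9   q8 
   q7    q10  q11 
   q8     q8  q12 
   q9     q9   q7 
   q10   q13  q12 
   q11   q14  q15 
   q12   q12  q16 
   q13   q13  q11 
   q14   q17  q16 
   q15   q18   q1 
   q16   q16  q19 
   q17   q17  q15 
   q18    q0  q19 
   q19   q19   q5 
(> = start, * = accepting)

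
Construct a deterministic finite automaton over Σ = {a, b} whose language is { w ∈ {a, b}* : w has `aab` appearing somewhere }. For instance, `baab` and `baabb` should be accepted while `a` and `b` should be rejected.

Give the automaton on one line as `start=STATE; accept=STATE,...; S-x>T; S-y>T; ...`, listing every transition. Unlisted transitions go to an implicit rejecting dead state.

Track how much of `aab` has been matched so far: state s0 is no progress, s3 is the absorbing accept state reached once `aab` has occurred. Intermediate states record partial matches; on a mismatch, fall back to the longest reusable overlap.
With 4 states:
        a   b  
>  s0   s1  s0 
   s1   s2  s0 
   s2   s2  s3 
 * s3   s3  s3 
(> = start, * = accepting)

start=s0; accept=s3; s0-a>s1; s0-b>s0; s1-a>s2; s1-b>s0; s2-a>s2; s2-b>s3; s3-a>s3; s3-b>s3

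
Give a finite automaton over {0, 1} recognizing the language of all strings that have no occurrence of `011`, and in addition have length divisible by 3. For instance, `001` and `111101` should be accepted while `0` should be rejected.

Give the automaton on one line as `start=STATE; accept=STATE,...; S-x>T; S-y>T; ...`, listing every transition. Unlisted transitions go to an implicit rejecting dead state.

start=q0; accept=q0,q6,q7; q0-0>q1; q0-1>q2; q1-0>q3; q1-1>q4; q2-0>q3; q2-1>q5; q3-0>q6; q3-1>q7; q4-0>q6; q4-1>q8; q5-0>q6; q5-1>q0; q6-0>q1; q6-1>q9; q7-0>q1; q7-1>q8; q8-0>q8; q8-1>q8; q9-0>q3; q9-1>q8

Build one automaton per condition and run them in lockstep. One (4 states) tracks partial matches of the forbidden pattern `011`; the other (3 states) tracks the input length modulo 3. Each combined state is a pair, one component from each; accept when both components accept. After merging equivalent states the machine shrinks.
        0   1  
>* q0   q1  q2 
   q1   q3  q4 
   q2   q3  q5 
   q3   q6  q7 
   q4   q6  q8 
   q5   q6  q0 
 * q6   q1  q9 
 * q7   q1  q8 
   q8   q8  q8 
   q9   q3  q8 
(> = start, * = accepting)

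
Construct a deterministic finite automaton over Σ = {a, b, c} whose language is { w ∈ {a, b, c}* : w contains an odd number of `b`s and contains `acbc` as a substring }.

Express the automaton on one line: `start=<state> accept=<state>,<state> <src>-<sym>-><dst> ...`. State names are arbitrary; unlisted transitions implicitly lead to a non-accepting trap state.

Handle the two conditions separately and then intersect. The first has 2 states tracking the count of `b`s modulo 2; the second has 5 states tracking whether and how much of `acbc` has been seen. A product state is a pair (one from each), accepting exactly when both do.
        a   b   c  
>  s0   s1  s2  s0 
   s1   s1  s2  s3 
   s2   s4  s0  s2 
   s3   s1  s5  s0 
   s4   s4  s0  s6 
   s5   s4  s0  s7 
   s6   s4  s8  s2 
 * s7   s7  s9  s7 
   s8   s1  s2  s9 
   s9   s9  s7  s9 
(> = start, * = accepting)

start=s0 accept=s7 s0-a->s1 s0-b->s2 s0-c->s0 s1-a->s1 s1-b->s2 s1-c->s3 s2-a->s4 s2-b->s0 s2-c->s2 s3-a->s1 s3-b->s5 s3-c->s0 s4-a->s4 s4-b->s0 s4-c->s6 s5-a->s4 s5-b->s0 s5-c->s7 s6-a->s4 s6-b->s8 s6-c->s2 s7-a->s7 s7-b->s9 s7-c->s7 s8-a->s1 s8-b->s2 s8-c->s9 s9-a->s9 s9-b->s7 s9-c->s9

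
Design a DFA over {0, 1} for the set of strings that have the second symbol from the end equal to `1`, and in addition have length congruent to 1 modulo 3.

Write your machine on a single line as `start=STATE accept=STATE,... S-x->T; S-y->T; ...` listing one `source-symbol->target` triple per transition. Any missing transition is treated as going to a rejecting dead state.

start=s0; accept=s4; s0-0->s1; s0-1->s1; s1-0->s2; s1-1->s2; s2-0->s0; s2-1->s3; s3-0->s4; s3-1->s4; s4-0->s2; s4-1->s2

Run two small machines in parallel and take their product. The first has 7 states tracking the last 2 symbols read; the second has 3 states tracking the input length modulo 3. A product state is a pair (one from each), accepting exactly when both do. Minimizing collapses redundant product states.
With 5 states:
        0   1  
>  s0   s1  s1 
   s1   s2  s2 
   s2   s0  s3 
   s3   s4  s4 
 * s4   s2  s2 
(> = start, * = accepting)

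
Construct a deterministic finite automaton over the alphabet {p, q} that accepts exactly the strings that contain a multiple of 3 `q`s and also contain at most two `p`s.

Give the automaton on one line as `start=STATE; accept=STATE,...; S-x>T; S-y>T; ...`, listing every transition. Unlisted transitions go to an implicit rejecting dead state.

Build one automaton per condition and run them in lockstep. The first has 3 states tracking the count of `q`s modulo 3; the second has 4 states tracking the count of `p`s, saturating at 3. A product state is a pair (one from each), accepting exactly when both do. After merging equivalent states the machine shrinks.
A 10-state machine:
       p  q 
>* A   B  C 
 * B   D  E 
   C   E  F 
 * D   G  H 
   E   H  I 
   F   I  A 
   G   G  G 
   H   G  J 
   I   J  B 
   J   G  D 
(> = start, * = accepting)

start=A; accept=A,B,D; A-p>B; A-q>C; B-p>D; B-q>E; C-p>E; C-q>F; D-p>G; D-q>H; E-p>H; E-q>I; F-p>I; F-q>A; G-p>G; G-q>G; H-p>G; H-q>J; I-p>J; I-q>B; J-p>G; J-q>D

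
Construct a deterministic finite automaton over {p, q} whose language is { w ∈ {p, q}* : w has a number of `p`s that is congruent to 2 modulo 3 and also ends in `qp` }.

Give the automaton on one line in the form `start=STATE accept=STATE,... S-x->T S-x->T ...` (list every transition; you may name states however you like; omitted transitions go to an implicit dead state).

start=S0 accept=S4 S0-p->S1 S0-q->S0 S1-p->S2 S1-q->S3 S2-p->S0 S2-q->S2 S3-p->S4 S3-q->S3 S4-p->S0 S4-q->S2

Handle the two conditions separately and then intersect. The first has 3 states tracking the count of `p`s modulo 3; the second has 3 states tracking how much of the suffix `qp` has currently been matched. A product state is a pair (one from each), accepting exactly when both do. After merging equivalent states the machine shrinks.
With 5 states:
        p   q  
>  S0   S1  S0 
   S1   S2  S3 
   S2   S0  S2 
   S3   S4  S3 
 * S4   S0  S2 
(> = start, * = accepting)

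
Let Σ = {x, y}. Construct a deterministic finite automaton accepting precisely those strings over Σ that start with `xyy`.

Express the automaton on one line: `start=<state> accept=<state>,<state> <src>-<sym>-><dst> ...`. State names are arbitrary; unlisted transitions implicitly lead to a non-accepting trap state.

start=q0 accept=q3 q0-x->q1 q0-y->q4 q1-x->q4 q1-y->q2 q2-x->q4 q2-y->q3 q3-x->q3 q3-y->q3 q4-x->q4 q4-y->q4

Walk along `xyy` while the input agrees: from q0 take `x` to q1, and so on. Any deviation drops to the rejecting sink q4. Once q3 is reached the prefix is confirmed and every continuation is accepted.
With 5 states:
        x   y  
>  q0   q1  q4 
   q1   q4  q2 
   q2   q4  q3 
 * q3   q3  q3 
   q4   q4  q4 
(> = start, * = accepting)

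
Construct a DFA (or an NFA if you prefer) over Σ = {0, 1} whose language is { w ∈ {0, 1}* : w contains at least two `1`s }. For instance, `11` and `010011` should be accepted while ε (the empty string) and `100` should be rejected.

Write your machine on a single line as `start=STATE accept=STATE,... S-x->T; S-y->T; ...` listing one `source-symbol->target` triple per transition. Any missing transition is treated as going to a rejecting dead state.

Only the number of `1`s matters, and only up to 3. Make a chain S0 → S1 → S2 → S3 advanced by each `1` (with S3 absorbing); every other symbol self-loops. The accepting set is {S2, S3}.
        0   1  
>  S0   S0  S1 
   S1   S1  S2 
 * S2   S2  S3 
 * S3   S3  S3 
(> = start, * = accepting)

start=S0; accept=S2,S3; S0-0->S0; S0-1->S1; S1-0->S1; S1-1->S2; S2-0->S2; S2-1->S3; S3-0->S3; S3-1->S3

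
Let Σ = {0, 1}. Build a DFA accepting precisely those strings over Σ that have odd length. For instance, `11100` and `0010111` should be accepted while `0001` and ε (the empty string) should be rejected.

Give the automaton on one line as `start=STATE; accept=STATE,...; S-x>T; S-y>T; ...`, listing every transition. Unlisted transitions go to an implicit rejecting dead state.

Count input length modulo 2: every symbol advances one step around the cycle A → B → A. Accept at B.
With 2 states:
       0  1 
>  A   B  B 
 * B   A  A 
(> = start, * = accepting)

start=A; accept=B; A-0>B; A-1>B; B-0>A; B-1>A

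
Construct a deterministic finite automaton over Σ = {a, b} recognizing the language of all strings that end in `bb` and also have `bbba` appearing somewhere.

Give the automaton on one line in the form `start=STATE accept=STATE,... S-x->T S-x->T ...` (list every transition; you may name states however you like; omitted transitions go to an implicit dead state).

start=q0 accept=q6 q0-a->q0 q0-b->q1 q1-a->q0 q1-b->q2 q2-a->q0 q2-b->q3 q3-a->q4 q3-b->q3 q4-a->q4 q4-b->q5 q5-a->q4 q5-b->q6 q6-a->q4 q6-b->q6

Run two small machines in parallel and take their product. One (3 states) tracks how much of the suffix `bb` has currently been matched; the other (5 states) tracks whether and how much of `bbba` has been seen. Each combined state is a pair, one component from each; accept when both components accept.
        a   b  
>  q0   q0  q1 
   q1   q0  q2 
   q2   q0  q3 
   q3   q4  q3 
   q4   q4  q5 
   q5   q4  q6 
 * q6   q4  q6 
(> = start, * = accepting)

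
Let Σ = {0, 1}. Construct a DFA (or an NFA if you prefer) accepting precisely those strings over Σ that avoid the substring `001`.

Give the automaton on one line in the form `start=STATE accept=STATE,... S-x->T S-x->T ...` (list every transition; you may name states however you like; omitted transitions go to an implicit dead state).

start=q0 accept=q0,q1,q2 q0-0->q1 q0-1->q0 q1-0->q2 q1-1->q0 q2-0->q2 q2-1->q3 q3-0->q3 q3-1->q3

Track partial matches of the forbidden pattern `001`. State q3 is a dead state reached once `001` has occurred; every other state accepts. q0 means no part of `001` is currently matched.
4 states suffice.
        0   1  
>* q0   q1  q0 
 * q1   q2  q0 
 * q2   q2  q3 
   q3   q3  q3 
(> = start, * = accepting)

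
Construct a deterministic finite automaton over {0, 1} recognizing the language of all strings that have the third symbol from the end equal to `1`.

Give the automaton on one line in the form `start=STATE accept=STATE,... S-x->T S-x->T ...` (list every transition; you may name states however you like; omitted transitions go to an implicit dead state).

start=q0 accept=q11,q12,q13,q14 q0-0->q1 q0-1->q2 q1-0->q3 q1-1->q4 q2-0->q5 q2-1->q6 q3-0->q7 q3-1->q8 q4-0->q9 q4-1->q10 q5-0->q11 q5-1->q12 q6-0->q13 q6-1->q14 q7-0->q7 q7-1->q8 q8-0->q9 q8-1->q10 q9-0->q11 q9-1->q12 q10-0->q13 q10-1->q14 q11-0->q7 q11-1->q8 q12-0->q9 q12-1->q10 q13-0->q11 q13-1->q12 q14-0->q13 q14-1->q14

A DFA must remember the last 3 symbols (since which symbol is third-to-last isn't known until the input ends). Use one state per possible window of the last ≤3 symbols; accept from those whose window starts with `1`.
15 states suffice.
          0    1  
>  q0     q1   q2 
   q1     q3   q4 
   q2     q5   q6 
   q3     q7   q8 
   q4     q9  q10 
   q5    q11  q12 
   q6    q13  q14 
   q7     q7   q8 
   q8     q9  q10 
   q9    q11  q12 
   q10   q13  q14 
 * q11    q7   q8 
 * q12    q9  q10 
 * q13   q11  q12 
 * q14   q13  q14 
(> = start, * = accepting)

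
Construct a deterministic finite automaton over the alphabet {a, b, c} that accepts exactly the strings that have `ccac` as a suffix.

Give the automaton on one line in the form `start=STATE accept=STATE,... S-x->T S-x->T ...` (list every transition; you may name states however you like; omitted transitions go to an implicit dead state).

start=q0 accept=q4 q0-a->q0 q0-b->q0 q0-c->q1 q1-a->q0 q1-b->q0 q1-c->q2 q2-a->q3 q2-b->q0 q2-c->q2 q3-a->q0 q3-b->q0 q3-c->q4 q4-a->q0 q4-b->q0 q4-c->q2

Let each state record the length of the longest suffix of the input read so far that is also a prefix of `ccac`. q1 means the last symbol is `c`; q2 means the last 2 symbols are `cc`; q3 means the last 3 symbols are `cca`; q4 means the last 4 symbols are `ccac`. Accept only at q4, where the string currently ends in `ccac`.
        a   b   c  
>  q0   q0  q0  q1 
   q1   q0  q0  q2 
   q2   q3  q0  q2 
   q3   q0  q0  q4 
 * q4   q0  q0  q2 
(> = start, * = accepting)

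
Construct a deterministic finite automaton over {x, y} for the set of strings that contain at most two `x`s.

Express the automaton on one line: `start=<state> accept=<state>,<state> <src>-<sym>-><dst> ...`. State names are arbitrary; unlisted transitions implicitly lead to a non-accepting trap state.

Count `x`s, saturating at 3: states q0 through q2 mean 0 through 2 `x`s seen; q3 means more than 2. Each `x` increments (capped at q3); other symbols loop. Accept from {q0, q1, q2}.
With 4 states:
        x   y  
>* q0   q1  q0 
 * q1   q2  q1 
 * q2   q3  q2 
   q3   q3  q3 
(> = start, * = accepting)

start=q0 accept=q0,q1,q2 q0-x->q1 q0-y->q0 q1-x->q2 q1-y->q1 q2-x->q3 q2-y->q2 q3-x->q3 q3-y->q3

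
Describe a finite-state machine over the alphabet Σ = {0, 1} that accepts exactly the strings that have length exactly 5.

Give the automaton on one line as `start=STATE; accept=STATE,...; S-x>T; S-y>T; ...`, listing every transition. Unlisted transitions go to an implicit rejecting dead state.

We only need to distinguish lengths 0, 1, …, 5, and '>5'. Chain q0 → q1 → q2 → q3 → q4 → q5 → q6 on every symbol, with q6 looping. Accepting states: {q5}.
7 states suffice.
        0   1  
>  q0   q1  q1 
   q1   q2  q2 
   q2   q3  q3 
   q3   q4  q4 
   q4   q5  q5 
 * q5   q6  q6 
   q6   q6  q6 
(> = start, * = accepting)

start=q0; accept=q5; q0-0>q1; q0-1>q1; q1-0>q2; q1-1>q2; q2-0>q3; q2-1>q3; q3-0>q4; q3-1>q4; q4-0>q5; q4-1>q5; q5-0>q6; q5-1>q6; q6-0>q6; q6-1>q6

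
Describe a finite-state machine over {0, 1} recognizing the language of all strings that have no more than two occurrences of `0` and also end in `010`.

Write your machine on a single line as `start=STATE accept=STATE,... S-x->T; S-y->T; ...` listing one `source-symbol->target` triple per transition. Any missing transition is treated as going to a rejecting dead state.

start=S0; accept=S6; S0-0->S1; S0-1->S0; S1-0->S2; S1-1->S3; S2-0->S4; S2-1->S5; S3-0->S6; S3-1->S7; S4-0->S4; S4-1->S8; S5-0->S9; S5-1->S10; S6-0->S4; S6-1->S5; S7-0->S2; S7-1->S7; S8-0->S9; S8-1->S11; S9-0->S4; S9-1->S8; S10-0->S4; S10-1->S10; S11-0->S4; S11-1->S11

Handle the two conditions separately and then intersect. One (4 states) tracks the count of `0`s, saturating at 3; the other (4 states) tracks how much of the suffix `010` has currently been matched. Each combined state is a pair, one component from each; accept when both components accept.
A 12-state machine:
          0    1  
>  S0     S1   S0 
   S1     S2   S3 
   S2     S4   S5 
   S3     S6   S7 
   S4     S4   S8 
   S5     S9  S10 
 * S6     S4   S5 
   S7     S2   S7 
   S8     S9  S11 
   S9     S4   S8 
   S10    S4  S10 
   S11    S4  S11 
(> = start, * = accepting)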